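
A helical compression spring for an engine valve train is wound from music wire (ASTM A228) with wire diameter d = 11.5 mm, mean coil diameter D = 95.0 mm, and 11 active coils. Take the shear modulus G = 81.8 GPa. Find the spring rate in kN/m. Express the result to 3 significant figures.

19.0 kN/m

k = Gd⁴/(8D³N_a) = (81.8×10³ × 11.5⁴) / (8 × 95.0³ × 11)
  = 1.43069e+09 / 7.5449e+07 = 18.962 N/mm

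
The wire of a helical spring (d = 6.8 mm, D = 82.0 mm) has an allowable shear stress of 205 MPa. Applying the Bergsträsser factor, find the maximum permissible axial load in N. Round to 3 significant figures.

C = D/d = 82.0/6.8 = 12.0588
K_B = (4C+2)/(4C−3) = 50.235/45.235 = 1.1105
τ_max = K·8FD/(πd³) → F_max = τ_allow·πd³/(8DK)
F_max = 205·π·6.8³/(8·82.0·1.1105) = 2.025e+05/728.51 = 277.97 N

278 N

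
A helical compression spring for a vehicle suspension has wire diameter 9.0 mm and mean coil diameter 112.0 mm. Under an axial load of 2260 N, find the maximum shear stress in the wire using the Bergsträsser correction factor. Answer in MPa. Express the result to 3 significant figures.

979 MPa

Spring index C = D/d = 112.0/9.0 = 12.4444
K_B = (4C+2)/(4C−3) = 51.778/46.778 = 1.1069
τ₀ = 8FD/(πd³) = 8·2260·112.0/(π·9.0³) = 2.02496e+06/2290.2 = 884.18 MPa
τ_max = K·τ₀ = 1.1069 × 884.18 = 978.68 MPa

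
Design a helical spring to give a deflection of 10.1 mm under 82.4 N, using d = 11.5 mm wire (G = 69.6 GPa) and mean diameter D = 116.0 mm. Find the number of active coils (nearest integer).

12

Required rate k = F/δ = 82.4/10.1 = 8.1584 N/mm
N_a = Gd⁴/(8D³k) = (69.6×10³ × 11.5⁴)/(8 × 116.0³ × 8.1584)
    = 1.21731e+09 / 1.01876e+08 = 11.95 → 12 coils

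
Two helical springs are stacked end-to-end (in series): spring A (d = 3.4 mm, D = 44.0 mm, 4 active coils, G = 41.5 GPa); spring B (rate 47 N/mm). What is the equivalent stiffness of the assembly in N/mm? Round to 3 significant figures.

k_A = Gd⁴/(8D³N_a) = (41.5×10³)(3.4⁴)/(8·44.0³·4) = 2.0345 N/mm
Series: 1/k_eq = 1/2.0345 + 1/47 = 0.5128; k_eq = 1.9501 N/mm

1.95 N/mm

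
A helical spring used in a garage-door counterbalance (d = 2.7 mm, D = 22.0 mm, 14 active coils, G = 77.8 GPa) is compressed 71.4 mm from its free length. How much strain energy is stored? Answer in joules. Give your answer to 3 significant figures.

k = Gd⁴/(8D³N_a) = (77.8×10³)(2.7⁴)/(8·22.0³·14) = 3.467 N/mm
U = ½kδ² = 0.5 × 3.467 × 71.4² = 8837.2 N·mm = 8.8372 J

8.84 J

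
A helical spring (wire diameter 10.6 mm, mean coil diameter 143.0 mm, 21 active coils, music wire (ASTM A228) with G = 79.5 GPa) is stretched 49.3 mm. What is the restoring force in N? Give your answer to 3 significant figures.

101 N

k = Gd⁴/(8D³N_a) = (79.5×10³)(10.6⁴)/(8·143.0³·21) = 2.043 N/mm
F = k·δ = 2.043 × 49.3 = 100.72 N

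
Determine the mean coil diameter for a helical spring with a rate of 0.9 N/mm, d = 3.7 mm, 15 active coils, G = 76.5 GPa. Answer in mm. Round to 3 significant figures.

51.0 mm

D = (Gd⁴/(8N_a·k))^(1/3) = (76.5×10³·3.7⁴/(8·15·0.9))^(1/3)
  = (132753)^(1/3) = 51.0131 mm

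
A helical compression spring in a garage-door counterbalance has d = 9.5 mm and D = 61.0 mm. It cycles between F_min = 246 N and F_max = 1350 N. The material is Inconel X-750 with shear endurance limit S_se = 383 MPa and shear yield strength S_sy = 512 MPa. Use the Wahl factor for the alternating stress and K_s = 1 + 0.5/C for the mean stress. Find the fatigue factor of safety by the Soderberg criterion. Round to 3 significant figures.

C = D/d = 61.0/9.5 = 6.4211; K_W = (4C−1)/(4C−4)+0.615/C = 1.2341; K_s = 1+0.5/C = 1.0779
F_a = (F_max−F_min)/2 = 552 N; F_m = (F_max+F_min)/2 = 798 N
τ_a = K_W·8F_aD/(πd³) = 1.2341 × 100.01 = 123.42 MPa
τ_m = K_s·8F_mD/(πd³) = 1.0779 × 144.58 = 155.84 MPa
Soderberg: 1/n_f = τ_a/S_se + τ_m/S_sy = 123.42/383 + 155.84/512 = 0.32226 + 0.30437 = 0.62662
n_f = 1/0.62662 = 1.596

1.60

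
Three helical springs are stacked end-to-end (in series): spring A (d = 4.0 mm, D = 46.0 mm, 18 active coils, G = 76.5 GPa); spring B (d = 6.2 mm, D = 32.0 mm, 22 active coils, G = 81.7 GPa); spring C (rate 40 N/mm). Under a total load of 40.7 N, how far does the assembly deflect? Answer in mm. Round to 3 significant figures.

k_A = Gd⁴/(8D³N_a) = (76.5×10³)(4.0⁴)/(8·46.0³·18) = 1.3972 N/mm
k_B = Gd⁴/(8D³N_a) = (81.7×10³)(6.2⁴)/(8·32.0³·22) = 20.933 N/mm
Series: 1/k_eq = 1/1.3972 + 1/20.933 + 1/40 = 0.78848; k_eq = 1.2683 N/mm
δ = F/k_eq = 40.7/1.2683 = 32.091 mm

32.1 mm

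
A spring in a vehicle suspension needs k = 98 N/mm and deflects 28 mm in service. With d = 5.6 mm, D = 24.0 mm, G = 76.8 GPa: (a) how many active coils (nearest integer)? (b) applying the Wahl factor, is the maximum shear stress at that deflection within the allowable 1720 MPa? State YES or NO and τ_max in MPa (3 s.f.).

(a) 7 coils; (b) YES, τ_max = 1300 MPa

N_a = Gd⁴/(8D³k) = (76.8×10³)(5.6⁴)/(8·24.0³·98) = 6.969 → N_a = 7
Actual rate k = Gd⁴/(8D³·7) = 97.564 N/mm
Working load F = kδ = 97.564·28 = 2731.8 N
C = 24.0/5.6 = 4.2857; K_W = (4C−1)/(4C−4)+0.615/C = 1.3718
τ_max = K_W·8FD/(πd³) = 1.3718·950.69 = 1304.1 MPa
τ_max ≤ 1720 MPa → acceptable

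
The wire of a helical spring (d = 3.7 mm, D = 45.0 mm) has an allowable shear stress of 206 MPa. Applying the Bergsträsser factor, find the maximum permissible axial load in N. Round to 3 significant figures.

C = D/d = 45.0/3.7 = 12.1622
K_B = (4C+2)/(4C−3) = 50.649/45.649 = 1.1095
τ_max = K·8FD/(πd³) → F_max = τ_allow·πd³/(8DK)
F_max = 206·π·3.7³/(8·45.0·1.1095) = 32781/399.43 = 82.069 N

82.1 N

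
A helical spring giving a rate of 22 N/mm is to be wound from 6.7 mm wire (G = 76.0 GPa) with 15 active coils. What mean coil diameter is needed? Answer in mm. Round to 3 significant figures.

D = (Gd⁴/(8N_a·k))^(1/3) = (76.0×10³·6.7⁴/(8·15·22))^(1/3)
  = (58010.8)^(1/3) = 38.7112 mm

38.7 mm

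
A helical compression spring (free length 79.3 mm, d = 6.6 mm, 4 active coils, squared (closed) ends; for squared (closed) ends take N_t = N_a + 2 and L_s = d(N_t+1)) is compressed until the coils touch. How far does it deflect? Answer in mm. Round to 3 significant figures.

33.1 mm

N_t = 6; L_s = 6.6·7 = 46.2 mm
δ_solid = L₀ − L_s = 79.3 − 46.2 = 33.1 mm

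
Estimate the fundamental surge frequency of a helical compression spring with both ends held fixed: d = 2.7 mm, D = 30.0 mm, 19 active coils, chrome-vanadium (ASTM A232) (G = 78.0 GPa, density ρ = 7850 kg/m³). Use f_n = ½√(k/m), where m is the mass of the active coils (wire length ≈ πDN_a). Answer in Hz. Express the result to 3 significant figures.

k = Gd⁴/(8D³N_a) = (78.0×10³)(2.7⁴)/(8·30.0³·19) = 1.01 N/mm = 1010 N/m
Wire length L = πDN_a = π·30.0·19 = 1790.7 mm
m = ρ·(πd²/4)·L = 7850 × 5.7256×10⁻⁶ m² × 1.7907 m = 0.080484 kg
f_n = ½√(k/m) = 0.5·√(1010/0.080484) = 0.5·√(12550) = 56.013 Hz

56.0 Hz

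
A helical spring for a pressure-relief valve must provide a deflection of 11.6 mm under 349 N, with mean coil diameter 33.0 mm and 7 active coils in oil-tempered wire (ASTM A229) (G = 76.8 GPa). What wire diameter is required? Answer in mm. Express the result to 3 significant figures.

Required rate k = F/δ = 349/11.6 = 30.086 N/mm
d = (8D³N_a·k / G)^(1/4) = (8·33.0³·7·30.086 / (76.8×10³))^0.25
  = (788.38)^0.25 = 5.2989 mm

5.30 mm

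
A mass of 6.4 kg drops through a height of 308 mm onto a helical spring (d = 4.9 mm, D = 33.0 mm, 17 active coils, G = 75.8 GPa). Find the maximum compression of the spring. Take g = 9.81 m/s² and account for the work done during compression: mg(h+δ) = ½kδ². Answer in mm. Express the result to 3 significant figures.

73.2 mm

k = Gd⁴/(8D³N_a) = (75.8×10³)(4.9⁴)/(8·33.0³·17) = 8.9407 N/mm
W = mg = 6.4 × 9.81 = 62.784 N
½kδ² − Wδ − Wh = 0 → δ = (W + √(W² + 2kWh))/k
δ = (62.784 + √(3941.8 + 345782))/8.9407 = (62.784 + 591.37)/8.9407 = 73.166 mm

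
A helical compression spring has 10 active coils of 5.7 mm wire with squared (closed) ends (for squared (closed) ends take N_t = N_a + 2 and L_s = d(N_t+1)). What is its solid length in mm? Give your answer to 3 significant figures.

74.1 mm

squared (closed) ends: N_t = N_a + 2 = 10 + 2 = 12
L_s = d·(N_t+1) = 5.7 × 13 = 74.1 mm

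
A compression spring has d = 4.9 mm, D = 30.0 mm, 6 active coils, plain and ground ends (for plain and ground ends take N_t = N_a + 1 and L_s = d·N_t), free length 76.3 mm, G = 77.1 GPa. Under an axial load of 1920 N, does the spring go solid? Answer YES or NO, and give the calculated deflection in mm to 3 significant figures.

k = Gd⁴/(8D³N_a) = (77.1×10³)(4.9⁴)/(8·30.0³·6) = 34.295 N/mm
N_t = 7; L_s = 4.9·7 = 34.3 mm; δ_solid = L₀ − L_s = 76.3 − 34.3 = 42 mm
δ = F/k = 1920/34.295 = 55.984 mm
δ ≥ δ_solid → spring goes solid

YES, δ = 56.0 mm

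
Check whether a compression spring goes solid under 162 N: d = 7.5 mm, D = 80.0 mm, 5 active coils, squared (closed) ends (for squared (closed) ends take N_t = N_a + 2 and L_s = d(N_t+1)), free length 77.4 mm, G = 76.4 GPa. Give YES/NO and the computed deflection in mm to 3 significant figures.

k = Gd⁴/(8D³N_a) = (76.4×10³)(7.5⁴)/(8·80.0³·5) = 11.803 N/mm
N_t = 7; L_s = 7.5·8 = 60 mm; δ_solid = L₀ − L_s = 77.4 − 60 = 17.4 mm
δ = F/k = 162/11.803 = 13.725 mm
δ < δ_solid → spring does not go solid

NO, δ = 13.7 mm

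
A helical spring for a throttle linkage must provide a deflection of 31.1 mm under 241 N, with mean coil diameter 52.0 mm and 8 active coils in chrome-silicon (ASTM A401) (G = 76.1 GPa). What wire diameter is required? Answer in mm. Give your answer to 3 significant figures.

5.50 mm

Required rate k = F/δ = 241/31.1 = 7.7492 N/mm
d = (8D³N_a·k / G)^(1/4) = (8·52.0³·8·7.7492 / (76.1×10³))^0.25
  = (916.35)^0.25 = 5.5019 mm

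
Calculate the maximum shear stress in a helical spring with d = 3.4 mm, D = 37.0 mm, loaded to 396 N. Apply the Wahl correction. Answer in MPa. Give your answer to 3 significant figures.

Spring index C = D/d = 37.0/3.4 = 10.8824
K_W = (4C−1)/(4C−4) + 0.615/C = 42.529/39.529 + 0.0565 = 1.1324
τ₀ = 8FD/(πd³) = 8·396·37.0/(π·3.4³) = 117216/123.48 = 949.29 MPa
τ_max = K·τ₀ = 1.1324 × 949.29 = 1075 MPa

1070 MPa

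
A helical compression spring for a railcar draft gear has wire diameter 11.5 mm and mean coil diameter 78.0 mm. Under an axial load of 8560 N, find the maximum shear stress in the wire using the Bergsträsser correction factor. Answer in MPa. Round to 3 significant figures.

Spring index C = D/d = 78.0/11.5 = 6.7826
K_B = (4C+2)/(4C−3) = 29.130/24.130 = 1.2072
τ₀ = 8FD/(πd³) = 8·8560·78.0/(π·11.5³) = 5.34144e+06/4778 = 1117.9 MPa
τ_max = K·τ₀ = 1.2072 × 1117.9 = 1349.6 MPa

1350 MPa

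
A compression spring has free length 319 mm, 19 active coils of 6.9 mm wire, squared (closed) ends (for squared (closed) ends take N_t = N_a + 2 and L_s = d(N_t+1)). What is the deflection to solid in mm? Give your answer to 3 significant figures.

N_t = 21; L_s = 6.9·22 = 151.8 mm
δ_solid = L₀ − L_s = 319 − 151.8 = 167.2 mm

167 mm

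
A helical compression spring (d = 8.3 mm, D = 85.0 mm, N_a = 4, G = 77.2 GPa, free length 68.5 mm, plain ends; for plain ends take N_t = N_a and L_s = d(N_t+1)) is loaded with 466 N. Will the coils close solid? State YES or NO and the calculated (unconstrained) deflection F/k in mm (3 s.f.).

k = Gd⁴/(8D³N_a) = (77.2×10³)(8.3⁴)/(8·85.0³·4) = 18.643 N/mm
N_t = 4; L_s = 8.3·5 = 41.5 mm; δ_solid = L₀ − L_s = 68.5 − 41.5 = 27 mm
δ = F/k = 466/18.643 = 24.996 mm
δ < δ_solid → spring does not go solid

NO, δ = 25.0 mm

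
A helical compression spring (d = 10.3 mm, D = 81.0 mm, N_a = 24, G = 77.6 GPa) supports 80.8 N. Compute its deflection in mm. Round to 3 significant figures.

9.44 mm

k = Gd⁴/(8D³N_a) = (77.6×10³)(10.3⁴)/(8·81.0³·24) = 8.5596 N/mm
δ = F/k = 80.8 / 8.5596 = 9.4397 mm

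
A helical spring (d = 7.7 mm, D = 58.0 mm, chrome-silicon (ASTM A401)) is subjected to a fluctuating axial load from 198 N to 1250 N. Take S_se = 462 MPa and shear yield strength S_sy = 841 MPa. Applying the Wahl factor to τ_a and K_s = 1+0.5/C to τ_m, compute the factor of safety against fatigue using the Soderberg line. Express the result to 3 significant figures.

C = D/d = 58.0/7.7 = 7.5325; K_W = (4C−1)/(4C−4)+0.615/C = 1.1965; K_s = 1+0.5/C = 1.0664
F_a = (F_max−F_min)/2 = 526 N; F_m = (F_max+F_min)/2 = 724 N
τ_a = K_W·8F_aD/(πd³) = 1.1965 × 170.17 = 203.6 MPa
τ_m = K_s·8F_mD/(πd³) = 1.0664 × 234.23 = 249.77 MPa
Soderberg: 1/n_f = τ_a/S_se + τ_m/S_sy = 203.6/462 + 249.77/841 = 0.44069 + 0.29700 = 0.73769
n_f = 1/0.73769 = 1.356

1.36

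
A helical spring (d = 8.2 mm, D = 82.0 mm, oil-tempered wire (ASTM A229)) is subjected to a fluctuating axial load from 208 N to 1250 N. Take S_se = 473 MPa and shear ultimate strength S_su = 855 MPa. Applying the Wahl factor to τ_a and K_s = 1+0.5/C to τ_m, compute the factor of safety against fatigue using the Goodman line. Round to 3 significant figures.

1.22

C = D/d = 82.0/8.2 = 10.0000; K_W = (4C−1)/(4C−4)+0.615/C = 1.1448; K_s = 1+0.5/C = 1.0500
F_a = (F_max−F_min)/2 = 521 N; F_m = (F_max+F_min)/2 = 729 N
τ_a = K_W·8F_aD/(πd³) = 1.1448 × 197.31 = 225.89 MPa
τ_m = K_s·8F_mD/(πd³) = 1.0500 × 276.08 = 289.89 MPa
Goodman: 1/n_f = τ_a/S_se + τ_m/S_su = 225.89/473 + 289.89/855 = 0.47756 + 0.33905 = 0.81661
n_f = 1/0.81661 = 1.225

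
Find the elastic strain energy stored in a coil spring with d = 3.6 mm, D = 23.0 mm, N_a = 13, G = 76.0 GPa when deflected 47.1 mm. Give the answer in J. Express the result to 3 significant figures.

11.2 J

k = Gd⁴/(8D³N_a) = (76.0×10³)(3.6⁴)/(8·23.0³·13) = 10.088 N/mm
U = ½kδ² = 0.5 × 10.088 × 47.1² = 11190 N·mm = 11.19 J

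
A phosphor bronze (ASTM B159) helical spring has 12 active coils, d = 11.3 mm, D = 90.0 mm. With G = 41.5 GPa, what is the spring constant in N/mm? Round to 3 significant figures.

k = Gd⁴/(8D³N_a) = (41.5×10³ × 11.3⁴) / (8 × 90.0³ × 12)
  = 6.76647e+08 / 6.9984e+07 = 9.6686 N/mm

9.67 N/mm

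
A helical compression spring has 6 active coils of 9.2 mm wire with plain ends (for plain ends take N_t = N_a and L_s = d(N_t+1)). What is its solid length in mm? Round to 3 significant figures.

plain ends: N_t = N_a = 6
L_s = d·(N_t+1) = 9.2 × 7 = 64.4 mm

64.4 mm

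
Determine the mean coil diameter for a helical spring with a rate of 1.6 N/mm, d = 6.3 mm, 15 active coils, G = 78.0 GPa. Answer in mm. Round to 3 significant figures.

86.2 mm

D = (Gd⁴/(8N_a·k))^(1/3) = (78.0×10³·6.3⁴/(8·15·1.6))^(1/3)
  = (639964)^(1/3) = 86.1758 mm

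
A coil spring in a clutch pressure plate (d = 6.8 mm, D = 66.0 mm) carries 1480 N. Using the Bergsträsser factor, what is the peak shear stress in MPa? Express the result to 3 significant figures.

Spring index C = D/d = 66.0/6.8 = 9.7059
K_B = (4C+2)/(4C−3) = 40.824/35.824 = 1.1396
τ₀ = 8FD/(πd³) = 8·1480·66.0/(π·6.8³) = 781440/987.82 = 791.08 MPa
τ_max = K·τ₀ = 1.1396 × 791.08 = 901.49 MPa

901 MPa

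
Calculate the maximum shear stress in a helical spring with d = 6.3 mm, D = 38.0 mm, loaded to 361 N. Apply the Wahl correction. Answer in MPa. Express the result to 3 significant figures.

175 MPa

Spring index C = D/d = 38.0/6.3 = 6.0317
K_W = (4C−1)/(4C−4) + 0.615/C = 23.127/20.127 + 0.1020 = 1.2510
τ₀ = 8FD/(πd³) = 8·361·38.0/(π·6.3³) = 109744/785.55 = 139.7 MPa
τ_max = K·τ₀ = 1.2510 × 139.7 = 174.77 MPa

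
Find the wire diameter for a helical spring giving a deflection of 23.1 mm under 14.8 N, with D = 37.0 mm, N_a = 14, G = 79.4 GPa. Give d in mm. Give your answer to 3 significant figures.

2.60 mm

Required rate k = F/δ = 14.8/23.1 = 0.64069 N/mm
d = (8D³N_a·k / G)^(1/4) = (8·37.0³·14·0.64069 / (79.4×10³))^0.25
  = (45.778)^0.25 = 2.6011 mm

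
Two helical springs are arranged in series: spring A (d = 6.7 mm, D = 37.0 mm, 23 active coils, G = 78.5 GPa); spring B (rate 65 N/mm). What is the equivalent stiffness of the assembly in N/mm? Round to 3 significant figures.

k_A = Gd⁴/(8D³N_a) = (78.5×10³)(6.7⁴)/(8·37.0³·23) = 16.973 N/mm
Series: 1/k_eq = 1/16.973 + 1/65 = 0.074303; k_eq = 13.458 N/mm

13.5 N/mm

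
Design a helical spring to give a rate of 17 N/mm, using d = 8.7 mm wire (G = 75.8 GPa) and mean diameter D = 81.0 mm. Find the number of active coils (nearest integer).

6

N_a = Gd⁴/(8D³k) = (75.8×10³ × 8.7⁴)/(8 × 81.0³ × 17)
    = 4.34256e+08 / 7.2276e+07 = 6.008 → 6 coils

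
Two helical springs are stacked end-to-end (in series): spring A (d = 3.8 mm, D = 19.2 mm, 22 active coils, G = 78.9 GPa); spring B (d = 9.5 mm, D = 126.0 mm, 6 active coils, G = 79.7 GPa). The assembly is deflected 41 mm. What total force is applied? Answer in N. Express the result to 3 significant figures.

k_A = Gd⁴/(8D³N_a) = (78.9×10³)(3.8⁴)/(8·19.2³·22) = 13.207 N/mm
k_B = Gd⁴/(8D³N_a) = (79.7×10³)(9.5⁴)/(8·126.0³·6) = 6.7608 N/mm
Series: 1/k_eq = 1/13.207 + 1/6.7608 = 0.22363; k_eq = 4.4717 N/mm
F = k_eq·δ = 4.4717·41 = 183.34 N

183 N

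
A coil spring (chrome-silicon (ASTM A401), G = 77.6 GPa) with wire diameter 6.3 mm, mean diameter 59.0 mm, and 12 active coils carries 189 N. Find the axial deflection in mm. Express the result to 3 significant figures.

30.5 mm

k = Gd⁴/(8D³N_a) = (77.6×10³)(6.3⁴)/(8·59.0³·12) = 6.2001 N/mm
δ = F/k = 189 / 6.2001 = 30.484 mm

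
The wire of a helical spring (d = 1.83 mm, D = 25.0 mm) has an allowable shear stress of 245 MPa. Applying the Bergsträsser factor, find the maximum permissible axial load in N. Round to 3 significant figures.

21.5 N

C = D/d = 25.0/1.83 = 13.6612
K_B = (4C+2)/(4C−3) = 56.645/51.645 = 1.0968
τ_max = K·8FD/(πd³) → F_max = τ_allow·πd³/(8DK)
F_max = 245·π·1.83³/(8·25.0·1.0968) = 4717/219.36 = 21.503 N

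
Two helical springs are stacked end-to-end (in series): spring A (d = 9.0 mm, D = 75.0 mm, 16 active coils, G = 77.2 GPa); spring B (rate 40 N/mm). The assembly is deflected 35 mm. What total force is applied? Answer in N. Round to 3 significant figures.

k_A = Gd⁴/(8D³N_a) = (77.2×10³)(9.0⁴)/(8·75.0³·16) = 9.3798 N/mm
Series: 1/k_eq = 1/9.3798 + 1/40 = 0.13161; k_eq = 7.5981 N/mm
F = k_eq·δ = 7.5981·35 = 265.93 N

266 N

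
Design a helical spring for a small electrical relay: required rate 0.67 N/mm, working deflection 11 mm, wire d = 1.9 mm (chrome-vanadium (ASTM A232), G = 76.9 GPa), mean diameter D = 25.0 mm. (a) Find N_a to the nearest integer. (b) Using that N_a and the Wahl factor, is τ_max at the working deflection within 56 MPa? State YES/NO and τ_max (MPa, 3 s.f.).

(a) 12 coils; (b) NO, τ_max = 75.6 MPa

N_a = Gd⁴/(8D³k) = (76.9×10³)(1.9⁴)/(8·25.0³·0.67) = 11.97 → N_a = 12
Actual rate k = Gd⁴/(8D³·12) = 0.66811 N/mm
Working load F = kδ = 0.66811·11 = 7.3492 N
C = 25.0/1.9 = 13.1579; K_W = (4C−1)/(4C−4)+0.615/C = 1.1084
τ_max = K_W·8FD/(πd³) = 1.1084·68.212 = 75.608 MPa
τ_max > 56 MPa → exceeds allowable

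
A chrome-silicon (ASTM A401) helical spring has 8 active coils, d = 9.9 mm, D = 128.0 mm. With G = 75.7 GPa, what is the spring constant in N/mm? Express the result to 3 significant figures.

5.42 N/mm

k = Gd⁴/(8D³N_a) = (75.7×10³ × 9.9⁴) / (8 × 128.0³ × 8)
  = 7.27171e+08 / 1.34218e+08 = 5.4178 N/mm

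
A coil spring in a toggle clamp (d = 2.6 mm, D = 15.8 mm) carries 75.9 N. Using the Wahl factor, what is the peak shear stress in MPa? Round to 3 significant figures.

Spring index C = D/d = 15.8/2.6 = 6.0769
K_W = (4C−1)/(4C−4) + 0.615/C = 23.308/20.308 + 0.1012 = 1.2489
τ₀ = 8FD/(πd³) = 8·75.9·15.8/(π·2.6³) = 9593.76/55.217 = 173.75 MPa
τ_max = K·τ₀ = 1.2489 × 173.75 = 217 MPa

217 MPa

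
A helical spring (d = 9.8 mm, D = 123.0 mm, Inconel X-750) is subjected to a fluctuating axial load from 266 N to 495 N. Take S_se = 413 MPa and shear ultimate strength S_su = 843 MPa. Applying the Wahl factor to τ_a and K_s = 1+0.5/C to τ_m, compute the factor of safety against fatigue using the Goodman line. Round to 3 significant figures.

C = D/d = 123.0/9.8 = 12.5510; K_W = (4C−1)/(4C−4)+0.615/C = 1.1139; K_s = 1+0.5/C = 1.0398
F_a = (F_max−F_min)/2 = 114.5 N; F_m = (F_max+F_min)/2 = 380.5 N
τ_a = K_W·8F_aD/(πd³) = 1.1139 × 38.104 = 42.445 MPa
τ_m = K_s·8F_mD/(πd³) = 1.0398 × 126.63 = 131.67 MPa
Goodman: 1/n_f = τ_a/S_se + τ_m/S_su = 42.445/413 + 131.67/843 = 0.10277 + 0.15619 = 0.25897
n_f = 1/0.25897 = 3.862

3.86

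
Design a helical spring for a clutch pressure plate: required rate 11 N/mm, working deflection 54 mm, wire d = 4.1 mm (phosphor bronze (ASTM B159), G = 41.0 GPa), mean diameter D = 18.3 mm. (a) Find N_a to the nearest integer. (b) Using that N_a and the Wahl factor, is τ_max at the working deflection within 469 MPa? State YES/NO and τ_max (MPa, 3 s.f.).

N_a = Gd⁴/(8D³k) = (41.0×10³)(4.1⁴)/(8·18.3³·11) = 21.48 → N_a = 21
Actual rate k = Gd⁴/(8D³·21) = 11.253 N/mm
Working load F = kδ = 11.253·54 = 607.65 N
C = 18.3/4.1 = 4.4634; K_W = (4C−1)/(4C−4)+0.615/C = 1.3543
τ_max = K_W·8FD/(πd³) = 1.3543·410.86 = 556.44 MPa
τ_max > 469 MPa → exceeds allowable

(a) 21 coils; (b) NO, τ_max = 556 MPa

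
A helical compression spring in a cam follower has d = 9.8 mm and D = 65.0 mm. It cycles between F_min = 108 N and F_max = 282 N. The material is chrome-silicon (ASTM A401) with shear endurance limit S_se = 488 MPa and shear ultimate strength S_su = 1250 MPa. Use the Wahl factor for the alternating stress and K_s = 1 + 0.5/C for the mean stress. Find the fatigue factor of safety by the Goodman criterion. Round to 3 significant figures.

C = D/d = 65.0/9.8 = 6.6327; K_W = (4C−1)/(4C−4)+0.615/C = 1.2259; K_s = 1+0.5/C = 1.0754
F_a = (F_max−F_min)/2 = 87 N; F_m = (F_max+F_min)/2 = 195 N
τ_a = K_W·8F_aD/(πd³) = 1.2259 × 15.3 = 18.756 MPa
τ_m = K_s·8F_mD/(πd³) = 1.0754 × 34.293 = 36.879 MPa
Goodman: 1/n_f = τ_a/S_se + τ_m/S_su = 18.756/488 + 36.879/1250 = 0.03843 + 0.02950 = 0.067937
n_f = 1/0.067937 = 14.72

14.7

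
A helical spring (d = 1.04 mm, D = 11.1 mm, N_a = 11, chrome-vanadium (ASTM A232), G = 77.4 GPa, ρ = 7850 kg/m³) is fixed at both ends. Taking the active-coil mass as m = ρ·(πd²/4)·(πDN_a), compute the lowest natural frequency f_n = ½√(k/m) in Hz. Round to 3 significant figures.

271 Hz

k = Gd⁴/(8D³N_a) = (77.4×10³)(1.04⁴)/(8·11.1³·11) = 0.75235 N/mm = 752.35 N/m
Wire length L = πDN_a = π·11.1·11 = 383.59 mm
m = ρ·(πd²/4)·L = 7850 × 0.84949×10⁻⁶ m² × 0.38359 m = 0.0025579 kg
f_n = ½√(k/m) = 0.5·√(752.35/0.0025579) = 0.5·√(2.9412e+05) = 271.17 Hz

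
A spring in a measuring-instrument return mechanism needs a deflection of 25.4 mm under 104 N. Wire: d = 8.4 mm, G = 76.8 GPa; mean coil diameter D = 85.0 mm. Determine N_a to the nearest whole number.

Required rate k = F/δ = 104/25.4 = 4.0945 N/mm
N_a = Gd⁴/(8D³k) = (76.8×10³ × 8.4⁴)/(8 × 85.0³ × 4.0945)
    = 3.82365e+08 / 2.01162e+07 = 19.01 → 19 coils

19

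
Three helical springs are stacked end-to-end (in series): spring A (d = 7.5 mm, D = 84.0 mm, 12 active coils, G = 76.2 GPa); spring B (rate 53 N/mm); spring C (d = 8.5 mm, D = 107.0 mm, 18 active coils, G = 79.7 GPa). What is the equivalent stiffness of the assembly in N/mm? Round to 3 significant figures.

k_A = Gd⁴/(8D³N_a) = (76.2×10³)(7.5⁴)/(8·84.0³·12) = 4.2373 N/mm
k_C = Gd⁴/(8D³N_a) = (79.7×10³)(8.5⁴)/(8·107.0³·18) = 2.3584 N/mm
Series: 1/k_eq = 1/4.2373 + 1/53 + 1/2.3584 = 0.67888; k_eq = 1.473 N/mm

1.47 N/mm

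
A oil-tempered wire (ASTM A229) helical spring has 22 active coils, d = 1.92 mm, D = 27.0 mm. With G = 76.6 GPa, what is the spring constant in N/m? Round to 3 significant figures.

k = Gd⁴/(8D³N_a) = (76.6×10³ × 1.92⁴) / (8 × 27.0³ × 22)
  = 1.04096e+06 / 3.46421e+06 = 0.30049 N/mm = 300.49 N/m

300 N/m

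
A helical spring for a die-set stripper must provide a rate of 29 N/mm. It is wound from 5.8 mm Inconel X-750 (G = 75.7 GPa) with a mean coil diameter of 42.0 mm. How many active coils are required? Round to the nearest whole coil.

5

N_a = Gd⁴/(8D³k) = (75.7×10³ × 5.8⁴)/(8 × 42.0³ × 29)
    = 8.56659e+07 / 1.71884e+07 = 4.984 → 5 coils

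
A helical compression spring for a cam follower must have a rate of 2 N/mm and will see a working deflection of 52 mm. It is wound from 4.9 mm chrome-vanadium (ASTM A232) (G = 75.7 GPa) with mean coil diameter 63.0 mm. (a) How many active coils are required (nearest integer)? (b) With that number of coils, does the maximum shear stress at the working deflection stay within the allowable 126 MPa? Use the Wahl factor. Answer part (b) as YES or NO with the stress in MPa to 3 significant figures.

(a) 11 coils; (b) NO, τ_max = 156 MPa

N_a = Gd⁴/(8D³k) = (75.7×10³)(4.9⁴)/(8·63.0³·2) = 10.91 → N_a = 11
Actual rate k = Gd⁴/(8D³·11) = 1.9832 N/mm
Working load F = kδ = 1.9832·52 = 103.13 N
C = 63.0/4.9 = 12.8571; K_W = (4C−1)/(4C−4)+0.615/C = 1.1111
τ_max = K_W·8FD/(πd³) = 1.1111·140.63 = 156.25 MPa
τ_max > 126 MPa → exceeds allowable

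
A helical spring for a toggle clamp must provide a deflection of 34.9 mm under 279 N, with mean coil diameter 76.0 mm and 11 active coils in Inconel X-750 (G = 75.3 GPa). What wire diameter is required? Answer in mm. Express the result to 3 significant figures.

8.00 mm

Required rate k = F/δ = 279/34.9 = 7.9943 N/mm
d = (8D³N_a·k / G)^(1/4) = (8·76.0³·11·7.9943 / (75.3×10³))^0.25
  = (4101.2)^0.25 = 8.0025 mm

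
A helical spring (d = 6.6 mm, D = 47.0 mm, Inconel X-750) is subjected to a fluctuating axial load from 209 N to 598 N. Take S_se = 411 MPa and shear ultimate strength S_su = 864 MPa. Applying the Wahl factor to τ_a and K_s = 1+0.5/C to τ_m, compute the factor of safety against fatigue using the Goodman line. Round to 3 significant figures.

C = D/d = 47.0/6.6 = 7.1212; K_W = (4C−1)/(4C−4)+0.615/C = 1.2089; K_s = 1+0.5/C = 1.0702
F_a = (F_max−F_min)/2 = 194.5 N; F_m = (F_max+F_min)/2 = 403.5 N
τ_a = K_W·8F_aD/(πd³) = 1.2089 × 80.97 = 97.884 MPa
τ_m = K_s·8F_mD/(πd³) = 1.0702 × 167.98 = 179.77 MPa
Goodman: 1/n_f = τ_a/S_se + τ_m/S_su = 97.884/411 + 179.77/864 = 0.23816 + 0.20807 = 0.44623
n_f = 1/0.44623 = 2.241

2.24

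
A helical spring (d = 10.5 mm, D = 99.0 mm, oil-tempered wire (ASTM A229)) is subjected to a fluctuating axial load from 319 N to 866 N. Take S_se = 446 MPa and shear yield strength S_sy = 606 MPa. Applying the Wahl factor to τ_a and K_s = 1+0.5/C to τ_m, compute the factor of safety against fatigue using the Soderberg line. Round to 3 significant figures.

C = D/d = 99.0/10.5 = 9.4286; K_W = (4C−1)/(4C−4)+0.615/C = 1.1542; K_s = 1+0.5/C = 1.0530
F_a = (F_max−F_min)/2 = 273.5 N; F_m = (F_max+F_min)/2 = 592.5 N
τ_a = K_W·8F_aD/(πd³) = 1.1542 × 59.561 = 68.746 MPa
τ_m = K_s·8F_mD/(πd³) = 1.0530 × 129.03 = 135.87 MPa
Soderberg: 1/n_f = τ_a/S_se + τ_m/S_sy = 68.746/446 + 135.87/606 = 0.15414 + 0.22421 = 0.37835
n_f = 1/0.37835 = 2.643

2.64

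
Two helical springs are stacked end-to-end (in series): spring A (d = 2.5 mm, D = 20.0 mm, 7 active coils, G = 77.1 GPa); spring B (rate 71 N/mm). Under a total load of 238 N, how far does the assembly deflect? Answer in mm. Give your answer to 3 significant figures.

38.8 mm

k_A = Gd⁴/(8D³N_a) = (77.1×10³)(2.5⁴)/(8·20.0³·7) = 6.7226 N/mm
Series: 1/k_eq = 1/6.7226 + 1/71 = 0.16284; k_eq = 6.1411 N/mm
δ = F/k_eq = 238/6.1411 = 38.755 mm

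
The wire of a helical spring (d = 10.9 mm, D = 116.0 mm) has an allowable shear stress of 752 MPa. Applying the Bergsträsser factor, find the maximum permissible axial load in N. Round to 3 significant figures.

C = D/d = 116.0/10.9 = 10.6422
K_B = (4C+2)/(4C−3) = 44.569/39.569 = 1.1264
τ_max = K·8FD/(πd³) → F_max = τ_allow·πd³/(8DK)
F_max = 752·π·10.9³/(8·116.0·1.1264) = 3.0595e+06/1045.3 = 2927 N

2930 N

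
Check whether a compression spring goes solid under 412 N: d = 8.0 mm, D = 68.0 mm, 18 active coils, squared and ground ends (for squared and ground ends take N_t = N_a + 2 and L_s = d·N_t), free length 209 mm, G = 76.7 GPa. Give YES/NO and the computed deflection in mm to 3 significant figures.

k = Gd⁴/(8D³N_a) = (76.7×10³)(8.0⁴)/(8·68.0³·18) = 6.9385 N/mm
N_t = 20; L_s = 8.0·20 = 160 mm; δ_solid = L₀ − L_s = 209 − 160 = 49 mm
δ = F/k = 412/6.9385 = 59.379 mm
δ ≥ δ_solid → spring goes solid

YES, δ = 59.4 mm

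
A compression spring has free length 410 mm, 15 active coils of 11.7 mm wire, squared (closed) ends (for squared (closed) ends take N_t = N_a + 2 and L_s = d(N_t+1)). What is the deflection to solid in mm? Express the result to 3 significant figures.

199 mm

N_t = 17; L_s = 11.7·18 = 210.6 mm
δ_solid = L₀ − L_s = 410 − 210.6 = 199.4 mm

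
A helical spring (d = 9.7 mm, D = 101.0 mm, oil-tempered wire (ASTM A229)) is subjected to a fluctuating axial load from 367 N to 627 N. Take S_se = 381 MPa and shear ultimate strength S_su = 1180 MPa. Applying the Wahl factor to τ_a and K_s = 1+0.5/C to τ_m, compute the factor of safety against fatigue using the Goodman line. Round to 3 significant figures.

C = D/d = 101.0/9.7 = 10.4124; K_W = (4C−1)/(4C−4)+0.615/C = 1.1387; K_s = 1+0.5/C = 1.0480
F_a = (F_max−F_min)/2 = 130 N; F_m = (F_max+F_min)/2 = 497 N
τ_a = K_W·8F_aD/(πd³) = 1.1387 × 36.634 = 41.717 MPa
τ_m = K_s·8F_mD/(πd³) = 1.0480 × 140.06 = 146.78 MPa
Goodman: 1/n_f = τ_a/S_se + τ_m/S_su = 41.717/381 + 146.78/1180 = 0.10949 + 0.12439 = 0.23389
n_f = 1/0.23389 = 4.276

4.28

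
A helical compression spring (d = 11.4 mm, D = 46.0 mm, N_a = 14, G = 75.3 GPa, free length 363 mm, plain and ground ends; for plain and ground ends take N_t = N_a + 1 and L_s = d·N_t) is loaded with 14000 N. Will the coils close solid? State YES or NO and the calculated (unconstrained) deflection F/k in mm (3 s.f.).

k = Gd⁴/(8D³N_a) = (75.3×10³)(11.4⁴)/(8·46.0³·14) = 116.66 N/mm
N_t = 15; L_s = 11.4·15 = 171 mm; δ_solid = L₀ − L_s = 363 − 171 = 192 mm
δ = F/k = 14000/116.66 = 120.01 mm
δ < δ_solid → spring does not go solid

NO, δ = 120 mm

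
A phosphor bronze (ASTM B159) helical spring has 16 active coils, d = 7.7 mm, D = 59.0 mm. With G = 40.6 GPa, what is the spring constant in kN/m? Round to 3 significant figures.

k = Gd⁴/(8D³N_a) = (40.6×10³ × 7.7⁴) / (8 × 59.0³ × 16)
  = 1.42721e+08 / 2.62885e+07 = 5.429 N/mm

5.43 kN/m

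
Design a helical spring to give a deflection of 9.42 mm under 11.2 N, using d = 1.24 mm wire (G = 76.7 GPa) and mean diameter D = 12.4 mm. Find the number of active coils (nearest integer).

10

Required rate k = F/δ = 11.2/9.42 = 1.189 N/mm
N_a = Gd⁴/(8D³k) = (76.7×10³ × 1.24⁴)/(8 × 12.4³ × 1.189)
    = 181335 / 18135.2 = 9.999 → 10 coils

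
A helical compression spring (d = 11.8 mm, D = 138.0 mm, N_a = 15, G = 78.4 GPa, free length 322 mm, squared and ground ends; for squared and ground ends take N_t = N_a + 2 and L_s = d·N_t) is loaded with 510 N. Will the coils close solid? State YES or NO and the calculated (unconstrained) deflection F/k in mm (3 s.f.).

k = Gd⁴/(8D³N_a) = (78.4×10³)(11.8⁴)/(8·138.0³·15) = 4.8198 N/mm
N_t = 17; L_s = 11.8·17 = 200.6 mm; δ_solid = L₀ − L_s = 322 − 200.6 = 121.4 mm
δ = F/k = 510/4.8198 = 105.81 mm
δ < δ_solid → spring does not go solid

NO, δ = 106 mm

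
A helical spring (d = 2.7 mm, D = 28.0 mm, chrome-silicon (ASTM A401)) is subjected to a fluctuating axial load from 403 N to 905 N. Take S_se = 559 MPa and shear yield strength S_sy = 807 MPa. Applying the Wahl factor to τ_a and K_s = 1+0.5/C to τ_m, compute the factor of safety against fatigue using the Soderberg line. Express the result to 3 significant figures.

0.203

C = D/d = 28.0/2.7 = 10.3704; K_W = (4C−1)/(4C−4)+0.615/C = 1.1393; K_s = 1+0.5/C = 1.0482
F_a = (F_max−F_min)/2 = 251 N; F_m = (F_max+F_min)/2 = 654 N
τ_a = K_W·8F_aD/(πd³) = 1.1393 × 909.24 = 1035.9 MPa
τ_m = K_s·8F_mD/(πd³) = 1.0482 × 2369.1 = 2483.3 MPa
Soderberg: 1/n_f = τ_a/S_se + τ_m/S_sy = 1035.9/559 + 2483.3/807 = 1.85320 + 3.07724 = 4.9304
n_f = 1/4.9304 = 0.2028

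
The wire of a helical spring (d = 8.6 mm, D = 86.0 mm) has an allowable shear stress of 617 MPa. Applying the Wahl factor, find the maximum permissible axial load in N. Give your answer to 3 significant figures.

C = D/d = 86.0/8.6 = 10.0000
K_W = (4C−1)/(4C−4) + 0.615/C = 39.000/36.000 + 0.0615 = 1.1448
τ_max = K·8FD/(πd³) → F_max = τ_allow·πd³/(8DK)
F_max = 617·π·8.6³/(8·86.0·1.1448) = 1.2329e+06/787.65 = 1565.3 N

1570 N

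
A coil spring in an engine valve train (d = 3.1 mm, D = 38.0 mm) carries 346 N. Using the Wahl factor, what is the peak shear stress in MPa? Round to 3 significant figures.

1260 MPa

Spring index C = D/d = 38.0/3.1 = 12.2581
K_W = (4C−1)/(4C−4) + 0.615/C = 48.032/45.032 + 0.0502 = 1.1168
τ₀ = 8FD/(πd³) = 8·346·38.0/(π·3.1³) = 105184/93.591 = 1123.9 MPa
τ_max = K·τ₀ = 1.1168 × 1123.9 = 1255.1 MPa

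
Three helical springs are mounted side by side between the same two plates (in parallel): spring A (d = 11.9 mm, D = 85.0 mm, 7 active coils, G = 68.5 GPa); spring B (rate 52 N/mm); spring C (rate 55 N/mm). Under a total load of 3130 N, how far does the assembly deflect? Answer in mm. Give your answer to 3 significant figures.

21.3 mm

k_A = Gd⁴/(8D³N_a) = (68.5×10³)(11.9⁴)/(8·85.0³·7) = 39.942 N/mm
Parallel: k_eq = 39.942 + 52 + 55 = 146.94 N/mm
δ = F/k_eq = 3130/146.94 = 21.301 mm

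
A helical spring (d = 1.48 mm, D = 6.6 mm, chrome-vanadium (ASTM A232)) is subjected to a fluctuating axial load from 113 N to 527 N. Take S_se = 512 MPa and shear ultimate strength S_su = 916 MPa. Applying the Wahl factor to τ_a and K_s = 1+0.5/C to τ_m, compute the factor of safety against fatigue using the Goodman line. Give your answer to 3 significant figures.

0.206

C = D/d = 6.6/1.48 = 4.4595; K_W = (4C−1)/(4C−4)+0.615/C = 1.3547; K_s = 1+0.5/C = 1.1121
F_a = (F_max−F_min)/2 = 207 N; F_m = (F_max+F_min)/2 = 320 N
τ_a = K_W·8F_aD/(πd³) = 1.3547 × 1073.2 = 1453.8 MPa
τ_m = K_s·8F_mD/(πd³) = 1.1121 × 1659 = 1845 MPa
Goodman: 1/n_f = τ_a/S_se + τ_m/S_su = 1453.8/512 + 1845/916 = 2.83952 + 2.01421 = 4.8537
n_f = 1/4.8537 = 0.206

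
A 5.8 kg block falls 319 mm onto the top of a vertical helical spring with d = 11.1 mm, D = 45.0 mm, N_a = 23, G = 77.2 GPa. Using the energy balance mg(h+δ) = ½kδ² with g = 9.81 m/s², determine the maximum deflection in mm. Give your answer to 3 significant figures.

23.6 mm

k = Gd⁴/(8D³N_a) = (77.2×10³)(11.1⁴)/(8·45.0³·23) = 69.896 N/mm
W = mg = 5.8 × 9.81 = 56.898 N
½kδ² − Wδ − Wh = 0 → δ = (W + √(W² + 2kWh))/k
δ = (56.898 + √(3237.4 + 2.5373e+06))/69.896 = (56.898 + 1593.9)/69.896 = 23.618 mm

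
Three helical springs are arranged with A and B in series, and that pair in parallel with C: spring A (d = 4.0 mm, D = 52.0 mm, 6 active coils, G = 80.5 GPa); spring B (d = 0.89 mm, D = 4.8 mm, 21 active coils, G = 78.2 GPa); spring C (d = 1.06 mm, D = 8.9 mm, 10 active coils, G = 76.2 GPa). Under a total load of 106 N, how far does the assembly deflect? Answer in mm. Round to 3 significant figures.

k_A = Gd⁴/(8D³N_a) = (80.5×10³)(4.0⁴)/(8·52.0³·6) = 3.0534 N/mm
k_B = Gd⁴/(8D³N_a) = (78.2×10³)(0.89⁴)/(8·4.8³·21) = 2.6408 N/mm
k_C = Gd⁴/(8D³N_a) = (76.2×10³)(1.06⁴)/(8·8.9³·10) = 1.7058 N/mm
Springs A,B series: k_AB = 1/(1/3.0534+1/2.6408) = 1.4161 N/mm; parallel with C: k_eq = 1.4161+1.7058 = 3.1218 N/mm
δ = F/k_eq = 106/3.1218 = 33.954 mm

34.0 mm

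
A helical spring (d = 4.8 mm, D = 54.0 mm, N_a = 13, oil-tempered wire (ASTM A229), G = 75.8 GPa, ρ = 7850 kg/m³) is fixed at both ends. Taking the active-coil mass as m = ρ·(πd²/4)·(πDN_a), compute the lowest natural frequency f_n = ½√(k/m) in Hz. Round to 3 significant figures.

k = Gd⁴/(8D³N_a) = (75.8×10³)(4.8⁴)/(8·54.0³·13) = 2.4571 N/mm = 2457.1 N/m
Wire length L = πDN_a = π·54.0·13 = 2205.4 mm
m = ρ·(πd²/4)·L = 7850 × 18.096×10⁻⁶ m² × 2.2054 m = 0.31328 kg
f_n = ½√(k/m) = 0.5·√(2457.1/0.31328) = 0.5·√(7843.2) = 44.281 Hz

44.3 Hz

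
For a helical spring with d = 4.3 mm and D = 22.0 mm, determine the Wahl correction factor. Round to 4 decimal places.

C = D/d = 22.0/4.3 = 5.1163
K_W = (4C−1)/(4C−4) + 0.615/C = 19.465/16.465 + 0.1202 = 1.3024

1.3024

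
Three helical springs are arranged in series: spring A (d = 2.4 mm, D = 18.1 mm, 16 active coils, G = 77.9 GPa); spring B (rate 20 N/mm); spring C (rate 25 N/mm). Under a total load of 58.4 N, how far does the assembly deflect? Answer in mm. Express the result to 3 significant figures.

k_A = Gd⁴/(8D³N_a) = (77.9×10³)(2.4⁴)/(8·18.1³·16) = 3.4052 N/mm
Series: 1/k_eq = 1/3.4052 + 1/20 + 1/25 = 0.38367; k_eq = 2.6064 N/mm
δ = F/k_eq = 58.4/2.6064 = 22.406 mm

22.4 mm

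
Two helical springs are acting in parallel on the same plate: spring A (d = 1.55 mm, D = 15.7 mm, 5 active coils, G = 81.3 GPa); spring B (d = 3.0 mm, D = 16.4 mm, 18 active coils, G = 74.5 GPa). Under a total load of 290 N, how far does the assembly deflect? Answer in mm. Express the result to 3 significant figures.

k_A = Gd⁴/(8D³N_a) = (81.3×10³)(1.55⁴)/(8·15.7³·5) = 3.0315 N/mm
k_B = Gd⁴/(8D³N_a) = (74.5×10³)(3.0⁴)/(8·16.4³·18) = 9.5005 N/mm
Parallel: k_eq = 3.0315 + 9.5005 = 12.532 N/mm
δ = F/k_eq = 290/12.532 = 23.141 mm

23.1 mm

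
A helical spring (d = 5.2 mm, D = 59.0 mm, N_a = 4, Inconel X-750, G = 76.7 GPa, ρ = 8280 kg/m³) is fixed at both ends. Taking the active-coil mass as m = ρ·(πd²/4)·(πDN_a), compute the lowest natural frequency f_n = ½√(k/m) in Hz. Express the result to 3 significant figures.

128 Hz

k = Gd⁴/(8D³N_a) = (76.7×10³)(5.2⁴)/(8·59.0³·4) = 8.533 N/mm = 8533 N/m
Wire length L = πDN_a = π·59.0·4 = 741.42 mm
m = ρ·(πd²/4)·L = 8280 × 21.237×10⁻⁶ m² × 0.74142 m = 0.13037 kg
f_n = ½√(k/m) = 0.5·√(8533/0.13037) = 0.5·√(65451) = 127.92 Hz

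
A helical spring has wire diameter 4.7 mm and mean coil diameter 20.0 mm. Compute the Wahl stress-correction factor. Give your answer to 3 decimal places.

C = D/d = 20.0/4.7 = 4.2553
K_W = (4C−1)/(4C−4) + 0.615/C = 16.021/13.021 + 0.1445 = 1.3749

1.375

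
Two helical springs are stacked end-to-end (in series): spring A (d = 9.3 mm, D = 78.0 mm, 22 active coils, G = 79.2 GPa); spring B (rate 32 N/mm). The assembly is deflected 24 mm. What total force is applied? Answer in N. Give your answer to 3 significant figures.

139 N

k_A = Gd⁴/(8D³N_a) = (79.2×10³)(9.3⁴)/(8·78.0³·22) = 7.0935 N/mm
Series: 1/k_eq = 1/7.0935 + 1/32 = 0.17222; k_eq = 5.8064 N/mm
F = k_eq·δ = 5.8064·24 = 139.35 N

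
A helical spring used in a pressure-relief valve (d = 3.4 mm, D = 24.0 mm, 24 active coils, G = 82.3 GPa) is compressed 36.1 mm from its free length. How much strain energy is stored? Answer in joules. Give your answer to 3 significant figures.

k = Gd⁴/(8D³N_a) = (82.3×10³)(3.4⁴)/(8·24.0³·24) = 4.1436 N/mm
U = ½kδ² = 0.5 × 4.1436 × 36.1² = 2700 N·mm = 2.7 J

2.70 J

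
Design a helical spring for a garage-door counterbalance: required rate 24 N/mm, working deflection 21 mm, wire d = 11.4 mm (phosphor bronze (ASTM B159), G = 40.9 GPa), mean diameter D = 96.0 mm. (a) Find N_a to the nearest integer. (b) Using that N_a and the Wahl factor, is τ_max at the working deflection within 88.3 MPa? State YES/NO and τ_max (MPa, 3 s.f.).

(a) 4 coils; (b) NO, τ_max = 99.3 MPa

N_a = Gd⁴/(8D³k) = (40.9×10³)(11.4⁴)/(8·96.0³·24) = 4.067 → N_a = 4
Actual rate k = Gd⁴/(8D³·4) = 24.399 N/mm
Working load F = kδ = 24.399·21 = 512.39 N
C = 96.0/11.4 = 8.4211; K_W = (4C−1)/(4C−4)+0.615/C = 1.1741
τ_max = K_W·8FD/(πd³) = 1.1741·84.546 = 99.266 MPa
τ_max > 88.3 MPa → exceeds allowable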